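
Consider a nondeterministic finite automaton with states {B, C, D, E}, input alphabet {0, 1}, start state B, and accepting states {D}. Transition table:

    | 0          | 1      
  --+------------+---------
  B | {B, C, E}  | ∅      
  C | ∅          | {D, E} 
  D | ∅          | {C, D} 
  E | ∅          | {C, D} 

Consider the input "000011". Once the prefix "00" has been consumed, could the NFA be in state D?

No

Start in {B}.
Read '0': B→{B, C, E}; now {B, C, E}.
Read '0': B→{B, C, E}, C→∅, E→∅; now {B, C, E}.
State D is not in {B, C, E}.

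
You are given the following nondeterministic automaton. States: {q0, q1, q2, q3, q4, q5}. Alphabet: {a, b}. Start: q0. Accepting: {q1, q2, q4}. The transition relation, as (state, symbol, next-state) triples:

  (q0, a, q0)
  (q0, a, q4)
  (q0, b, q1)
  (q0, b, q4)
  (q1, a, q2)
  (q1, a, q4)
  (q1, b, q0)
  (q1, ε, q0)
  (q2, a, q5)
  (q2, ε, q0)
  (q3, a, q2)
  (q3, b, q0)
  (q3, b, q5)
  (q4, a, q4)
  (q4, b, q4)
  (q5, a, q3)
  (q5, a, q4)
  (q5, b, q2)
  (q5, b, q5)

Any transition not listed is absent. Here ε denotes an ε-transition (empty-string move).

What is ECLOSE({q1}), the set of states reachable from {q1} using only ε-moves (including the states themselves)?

Begin with {q1}.
ε-move q1 → q0; add q0.

{q0, q1}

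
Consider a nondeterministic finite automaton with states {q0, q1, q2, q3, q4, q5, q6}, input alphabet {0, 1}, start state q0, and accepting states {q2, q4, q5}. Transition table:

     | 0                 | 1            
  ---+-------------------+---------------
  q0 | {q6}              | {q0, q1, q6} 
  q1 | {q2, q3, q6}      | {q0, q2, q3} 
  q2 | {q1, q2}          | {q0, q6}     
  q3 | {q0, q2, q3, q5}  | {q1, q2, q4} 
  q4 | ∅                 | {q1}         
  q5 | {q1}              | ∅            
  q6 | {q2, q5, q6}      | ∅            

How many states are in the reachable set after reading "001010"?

3

Start in {q0}.
Read '0': q0→{q6}; now {q6}.
Read '0': q6→{q2, q5, q6}; now {q2, q5, q6}.
Read '1': q2→{q0, q6}, q5→∅, q6→∅; now {q0, q6}.
Read '0': q0→{q6}, q6→{q2, q5, q6}; now {q2, q5, q6}.
Read '1': q2→{q0, q6}, q5→∅, q6→∅; now {q0, q6}.
Read '0': q0→{q6}, q6→{q2, q5, q6}; now {q2, q5, q6}.
That set has 3 states.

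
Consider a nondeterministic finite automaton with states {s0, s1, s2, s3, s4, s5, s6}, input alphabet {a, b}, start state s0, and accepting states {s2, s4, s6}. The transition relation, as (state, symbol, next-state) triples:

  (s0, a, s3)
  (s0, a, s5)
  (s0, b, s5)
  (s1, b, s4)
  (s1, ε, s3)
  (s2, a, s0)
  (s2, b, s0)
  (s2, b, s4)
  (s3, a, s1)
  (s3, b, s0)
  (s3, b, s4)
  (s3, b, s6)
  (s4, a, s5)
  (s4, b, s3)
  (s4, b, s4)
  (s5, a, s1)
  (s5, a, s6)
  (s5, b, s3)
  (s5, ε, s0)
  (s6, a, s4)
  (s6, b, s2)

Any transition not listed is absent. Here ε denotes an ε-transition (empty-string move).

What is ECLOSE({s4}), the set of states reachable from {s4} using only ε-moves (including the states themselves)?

Begin with {s4}.
No ε-moves leave this set, so the closure equals the set itself.

{s4}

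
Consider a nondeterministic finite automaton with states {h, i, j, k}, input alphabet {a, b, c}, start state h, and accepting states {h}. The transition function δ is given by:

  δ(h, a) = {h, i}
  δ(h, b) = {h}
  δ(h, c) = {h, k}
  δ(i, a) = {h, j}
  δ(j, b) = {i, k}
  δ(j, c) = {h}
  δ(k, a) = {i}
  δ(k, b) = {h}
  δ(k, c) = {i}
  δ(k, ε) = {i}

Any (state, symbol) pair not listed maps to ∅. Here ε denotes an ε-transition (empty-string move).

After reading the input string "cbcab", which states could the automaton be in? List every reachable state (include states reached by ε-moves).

Start in {h}.
Read 'c': {h} → {h, i, k}.
Read 'b': {h, i, k} → {h}.
Read 'c': {h} → {h, i, k}.
Read 'a': {h, i, k} → {h, i, j}.
Read 'b': {h, i, j} → {h, i, k}.

{h, i, k}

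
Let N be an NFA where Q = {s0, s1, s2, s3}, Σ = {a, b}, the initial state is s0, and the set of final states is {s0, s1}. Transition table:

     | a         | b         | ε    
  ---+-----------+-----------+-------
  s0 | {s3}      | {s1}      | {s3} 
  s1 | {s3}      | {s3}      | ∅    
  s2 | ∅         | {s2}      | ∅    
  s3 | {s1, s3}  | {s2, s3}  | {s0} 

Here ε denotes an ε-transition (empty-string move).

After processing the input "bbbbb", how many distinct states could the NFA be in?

4

Start: ε-closure({s0}) = {s0, s3}.
Read 'b': s0→{s1}, s3→{s2, s3}; union {s1, s2, s3}; ε-closure = {s0, s1, s2, s3}.
Read 'b': s0→{s1}, s1→{s3}, s2→{s2}, s3→{s2, s3}; union {s1, s2, s3}; ε-closure = {s0, s1, s2, s3}.
Read 'b': s0→{s1}, s1→{s3}, s2→{s2}, s3→{s2, s3}; union {s1, s2, s3}; ε-closure = {s0, s1, s2, s3}.
Read 'b': s0→{s1}, s1→{s3}, s2→{s2}, s3→{s2, s3}; union {s1, s2, s3}; ε-closure = {s0, s1, s2, s3}.
Read 'b': s0→{s1}, s1→{s3}, s2→{s2}, s3→{s2, s3}; union {s1, s2, s3}; ε-closure = {s0, s1, s2, s3}.
That set has 4 states.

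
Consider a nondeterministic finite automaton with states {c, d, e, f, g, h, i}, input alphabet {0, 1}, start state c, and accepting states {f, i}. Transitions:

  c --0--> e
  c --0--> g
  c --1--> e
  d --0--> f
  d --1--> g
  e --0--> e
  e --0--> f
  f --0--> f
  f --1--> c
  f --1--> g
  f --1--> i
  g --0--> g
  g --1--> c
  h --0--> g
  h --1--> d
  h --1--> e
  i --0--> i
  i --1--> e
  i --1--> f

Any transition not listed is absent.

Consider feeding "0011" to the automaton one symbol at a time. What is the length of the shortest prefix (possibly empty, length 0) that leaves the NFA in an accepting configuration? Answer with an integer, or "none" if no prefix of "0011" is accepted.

2

Start in {c}.
Read '0': {c} → {e, g}.
Read '0': {e, g} → {e, f, g}.
None of the earlier sets intersect F, but {e, f, g} does.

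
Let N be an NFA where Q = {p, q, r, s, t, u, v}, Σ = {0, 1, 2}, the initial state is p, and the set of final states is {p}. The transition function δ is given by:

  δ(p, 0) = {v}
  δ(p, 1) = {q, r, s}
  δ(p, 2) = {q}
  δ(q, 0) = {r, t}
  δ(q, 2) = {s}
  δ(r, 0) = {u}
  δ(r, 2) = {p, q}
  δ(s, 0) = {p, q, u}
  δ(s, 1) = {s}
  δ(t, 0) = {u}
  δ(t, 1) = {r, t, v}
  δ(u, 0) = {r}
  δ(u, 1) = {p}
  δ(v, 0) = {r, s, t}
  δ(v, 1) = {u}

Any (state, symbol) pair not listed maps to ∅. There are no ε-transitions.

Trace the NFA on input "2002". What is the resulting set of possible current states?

Start in {p}.
Read '2': {p} → {q}.
Read '0': {q} → {r, t}.
Read '0': {r, t} → {u}.
Read '2': {u} → ∅.

∅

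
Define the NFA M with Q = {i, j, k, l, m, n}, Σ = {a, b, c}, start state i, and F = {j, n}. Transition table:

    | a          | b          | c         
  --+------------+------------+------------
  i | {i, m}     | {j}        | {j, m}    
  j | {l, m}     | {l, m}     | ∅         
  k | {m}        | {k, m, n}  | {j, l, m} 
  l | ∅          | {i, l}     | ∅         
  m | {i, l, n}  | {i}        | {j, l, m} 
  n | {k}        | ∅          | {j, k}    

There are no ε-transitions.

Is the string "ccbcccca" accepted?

Yes

Start in {i}.
Read 'c': i→{j, m}; now {j, m}.
Read 'c': j→∅, m→{j, l, m}; now {j, l, m}.
Read 'b': j→{l, m}, l→{i, l}, m→{i}; now {i, l, m}.
Read 'c': i→{j, m}, l→∅, m→{j, l, m}; now {j, l, m}.
Read 'c': j→∅, l→∅, m→{j, l, m}; now {j, l, m}.
Read 'c': j→∅, l→∅, m→{j, l, m}; now {j, l, m}.
Read 'c': j→∅, l→∅, m→{j, l, m}; now {j, l, m}.
Read 'a': j→{l, m}, l→∅, m→{i, l, n}; now {i, l, m, n}.
The final set {i, l, m, n} contains the accepting state n.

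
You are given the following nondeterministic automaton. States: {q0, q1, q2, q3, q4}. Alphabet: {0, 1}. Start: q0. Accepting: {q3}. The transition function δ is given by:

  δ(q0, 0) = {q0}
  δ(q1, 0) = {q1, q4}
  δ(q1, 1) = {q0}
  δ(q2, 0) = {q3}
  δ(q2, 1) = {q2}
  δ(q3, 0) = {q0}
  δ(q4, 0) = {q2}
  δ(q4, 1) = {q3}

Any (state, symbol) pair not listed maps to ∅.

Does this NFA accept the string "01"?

Start in {q0}.
Read '0': {q0} → {q0}.
Read '1': {q0} → ∅.
The final set ∅ contains no accepting state.

No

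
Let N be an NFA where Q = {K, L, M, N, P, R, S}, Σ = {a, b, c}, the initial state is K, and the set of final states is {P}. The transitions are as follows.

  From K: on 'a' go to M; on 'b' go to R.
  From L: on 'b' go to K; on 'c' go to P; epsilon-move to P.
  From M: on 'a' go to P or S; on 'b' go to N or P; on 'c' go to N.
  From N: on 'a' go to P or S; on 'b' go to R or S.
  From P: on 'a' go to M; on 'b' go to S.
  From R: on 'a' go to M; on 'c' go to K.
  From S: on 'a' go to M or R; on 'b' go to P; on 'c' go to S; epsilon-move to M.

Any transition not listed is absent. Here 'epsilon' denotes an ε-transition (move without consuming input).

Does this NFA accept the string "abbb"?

Yes

Start in {K}.
Read 'a': {K} → {M}.
Read 'b': {M} → {N, P}.
Read 'b': {N, P} → {M, R, S}.
Read 'b': {M, R, S} → {N, P}.
The final set {N, P} contains the accepting state P.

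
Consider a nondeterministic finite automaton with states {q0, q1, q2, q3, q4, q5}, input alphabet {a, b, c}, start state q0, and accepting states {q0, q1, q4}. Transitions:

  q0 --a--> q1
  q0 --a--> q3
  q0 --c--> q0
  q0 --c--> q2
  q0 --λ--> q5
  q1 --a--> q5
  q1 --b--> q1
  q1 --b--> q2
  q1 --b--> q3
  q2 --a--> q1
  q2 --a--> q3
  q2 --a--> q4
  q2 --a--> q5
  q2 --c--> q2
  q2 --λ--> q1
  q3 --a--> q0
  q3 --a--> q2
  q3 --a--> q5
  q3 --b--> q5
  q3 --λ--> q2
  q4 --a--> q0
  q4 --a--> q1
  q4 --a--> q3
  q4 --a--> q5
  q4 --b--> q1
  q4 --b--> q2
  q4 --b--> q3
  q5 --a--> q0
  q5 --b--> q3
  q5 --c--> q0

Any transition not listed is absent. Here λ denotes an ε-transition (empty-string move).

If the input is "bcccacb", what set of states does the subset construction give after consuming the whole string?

Start: ε-closure({q0}) = {q0, q5}.
Read 'b': q0→∅, q5→{q3}; union {q3}; ε-closure = {q1, q2, q3}.
Read 'c': q1→∅, q2→{q2}, q3→∅; union {q2}; ε-closure = {q1, q2}.
Read 'c': q1→∅, q2→{q2}; union {q2}; ε-closure = {q1, q2}.
Read 'c': q1→∅, q2→{q2}; union {q2}; ε-closure = {q1, q2}.
Read 'a': q1→{q5}, q2→{q1, q3, q4, q5}; union {q1, q3, q4, q5}; ε-closure = {q1, q2, q3, q4, q5}.
Read 'c': q1→∅, q2→{q2}, q3→∅, q4→∅, q5→{q0}; union {q0, q2}; ε-closure = {q0, q1, q2, q5}.
Read 'b': q0→∅, q1→{q1, q2, q3}, q2→∅, q5→{q3}; now {q1, q2, q3}.

{q1, q2, q3}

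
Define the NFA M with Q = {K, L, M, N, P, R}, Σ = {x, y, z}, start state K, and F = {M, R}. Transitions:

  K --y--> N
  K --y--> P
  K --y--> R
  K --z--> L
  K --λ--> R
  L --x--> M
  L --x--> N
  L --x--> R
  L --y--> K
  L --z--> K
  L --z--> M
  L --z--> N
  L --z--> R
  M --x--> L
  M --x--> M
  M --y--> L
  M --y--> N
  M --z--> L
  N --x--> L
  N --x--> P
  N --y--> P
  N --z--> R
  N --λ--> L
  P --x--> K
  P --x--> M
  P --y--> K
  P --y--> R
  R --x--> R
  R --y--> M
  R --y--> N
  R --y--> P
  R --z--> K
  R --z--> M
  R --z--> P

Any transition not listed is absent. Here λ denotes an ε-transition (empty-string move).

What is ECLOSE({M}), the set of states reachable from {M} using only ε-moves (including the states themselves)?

Begin with {M}.
No ε-moves leave this set, so the closure equals the set itself.

{M}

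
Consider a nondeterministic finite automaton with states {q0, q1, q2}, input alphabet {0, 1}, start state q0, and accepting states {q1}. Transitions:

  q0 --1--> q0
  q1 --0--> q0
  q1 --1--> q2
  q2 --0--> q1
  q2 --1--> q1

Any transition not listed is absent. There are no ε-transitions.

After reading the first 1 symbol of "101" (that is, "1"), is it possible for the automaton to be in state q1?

Start in {q0}.
Read '1': {q0} → {q0}.
State q1 is not in {q0}.

No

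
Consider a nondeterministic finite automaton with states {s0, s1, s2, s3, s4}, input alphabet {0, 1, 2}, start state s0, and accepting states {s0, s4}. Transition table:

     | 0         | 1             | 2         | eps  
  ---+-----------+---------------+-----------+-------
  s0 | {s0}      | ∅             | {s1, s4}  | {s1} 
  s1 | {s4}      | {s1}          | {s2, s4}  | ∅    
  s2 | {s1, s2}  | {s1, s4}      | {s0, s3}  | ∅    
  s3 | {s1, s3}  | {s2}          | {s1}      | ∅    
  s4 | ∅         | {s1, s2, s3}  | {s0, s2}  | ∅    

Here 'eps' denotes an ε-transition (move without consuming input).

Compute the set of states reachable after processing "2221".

{s1, s2, s3, s4}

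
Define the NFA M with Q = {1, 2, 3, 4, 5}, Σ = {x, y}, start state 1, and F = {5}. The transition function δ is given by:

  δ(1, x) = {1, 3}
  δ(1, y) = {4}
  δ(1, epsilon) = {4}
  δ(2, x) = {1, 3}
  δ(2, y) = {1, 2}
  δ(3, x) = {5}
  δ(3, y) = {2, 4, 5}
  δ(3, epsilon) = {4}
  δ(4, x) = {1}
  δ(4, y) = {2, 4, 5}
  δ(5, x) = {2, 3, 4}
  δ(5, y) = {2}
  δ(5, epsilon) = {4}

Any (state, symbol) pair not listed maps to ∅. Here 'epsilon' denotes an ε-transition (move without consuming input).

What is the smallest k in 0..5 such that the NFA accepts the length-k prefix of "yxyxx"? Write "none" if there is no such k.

1

Start: ε-closure({1}) = {1, 4}.
Read 'y': {1, 4} → {2, 4, 5}.
None of the earlier sets intersect F, but {2, 4, 5} does.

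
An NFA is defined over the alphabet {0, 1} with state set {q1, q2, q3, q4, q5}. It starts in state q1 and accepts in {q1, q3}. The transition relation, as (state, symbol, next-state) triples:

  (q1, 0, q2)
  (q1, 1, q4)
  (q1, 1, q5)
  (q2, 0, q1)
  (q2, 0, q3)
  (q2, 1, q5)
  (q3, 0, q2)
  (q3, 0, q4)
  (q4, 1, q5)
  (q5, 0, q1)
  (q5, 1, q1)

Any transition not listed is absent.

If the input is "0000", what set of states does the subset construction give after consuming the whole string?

Start in {q1}.
Read '0': {q1} → {q2}.
Read '0': {q2} → {q1, q3}.
Read '0': {q1, q3} → {q2, q4}.
Read '0': {q2, q4} → {q1, q3}.

{q1, q3}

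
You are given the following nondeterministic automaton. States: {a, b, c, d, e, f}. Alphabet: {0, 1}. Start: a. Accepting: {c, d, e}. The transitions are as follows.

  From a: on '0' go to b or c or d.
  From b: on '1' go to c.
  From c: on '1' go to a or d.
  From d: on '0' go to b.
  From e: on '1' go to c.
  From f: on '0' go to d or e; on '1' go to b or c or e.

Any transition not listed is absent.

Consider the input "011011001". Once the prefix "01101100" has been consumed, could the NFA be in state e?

No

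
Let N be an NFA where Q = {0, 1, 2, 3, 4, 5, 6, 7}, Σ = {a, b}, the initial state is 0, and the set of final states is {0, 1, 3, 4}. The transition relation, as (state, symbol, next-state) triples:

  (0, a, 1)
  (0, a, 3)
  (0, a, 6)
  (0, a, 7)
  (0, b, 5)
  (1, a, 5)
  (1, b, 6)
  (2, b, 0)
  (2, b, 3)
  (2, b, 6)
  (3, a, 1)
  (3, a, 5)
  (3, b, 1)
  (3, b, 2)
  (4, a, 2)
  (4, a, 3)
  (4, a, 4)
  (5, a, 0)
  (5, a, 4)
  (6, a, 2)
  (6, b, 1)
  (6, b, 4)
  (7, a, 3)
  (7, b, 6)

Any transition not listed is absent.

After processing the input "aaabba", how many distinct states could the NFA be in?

4

Start in {0}.
Read 'a': 0→{1, 3, 6, 7}; now {1, 3, 6, 7}.
Read 'a': 1→{5}, 3→{1, 5}, 6→{2}, 7→{3}; now {1, 2, 3, 5}.
Read 'a': 1→{5}, 2→∅, 3→{1, 5}, 5→{0, 4}; now {0, 1, 4, 5}.
Read 'b': 0→{5}, 1→{6}, 4→∅, 5→∅; now {5, 6}.
Read 'b': 5→∅, 6→{1, 4}; now {1, 4}.
Read 'a': 1→{5}, 4→{2, 3, 4}; now {2, 3, 4, 5}.
That set has 4 states.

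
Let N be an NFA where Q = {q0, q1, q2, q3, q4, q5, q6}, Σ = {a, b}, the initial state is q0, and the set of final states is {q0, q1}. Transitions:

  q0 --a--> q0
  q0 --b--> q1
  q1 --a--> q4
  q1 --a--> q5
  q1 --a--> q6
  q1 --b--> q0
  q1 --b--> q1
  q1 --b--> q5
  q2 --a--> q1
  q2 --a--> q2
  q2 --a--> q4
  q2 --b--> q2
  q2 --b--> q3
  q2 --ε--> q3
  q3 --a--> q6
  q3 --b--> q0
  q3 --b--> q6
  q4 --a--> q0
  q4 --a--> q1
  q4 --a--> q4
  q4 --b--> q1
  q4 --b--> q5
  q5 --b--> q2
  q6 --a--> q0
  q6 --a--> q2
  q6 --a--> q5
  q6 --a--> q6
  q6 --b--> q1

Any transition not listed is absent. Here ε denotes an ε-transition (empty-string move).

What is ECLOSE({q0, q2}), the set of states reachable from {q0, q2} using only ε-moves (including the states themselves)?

Begin with {q0, q2}.
ε-move q2 → q3; add q3.

{q0, q2, q3}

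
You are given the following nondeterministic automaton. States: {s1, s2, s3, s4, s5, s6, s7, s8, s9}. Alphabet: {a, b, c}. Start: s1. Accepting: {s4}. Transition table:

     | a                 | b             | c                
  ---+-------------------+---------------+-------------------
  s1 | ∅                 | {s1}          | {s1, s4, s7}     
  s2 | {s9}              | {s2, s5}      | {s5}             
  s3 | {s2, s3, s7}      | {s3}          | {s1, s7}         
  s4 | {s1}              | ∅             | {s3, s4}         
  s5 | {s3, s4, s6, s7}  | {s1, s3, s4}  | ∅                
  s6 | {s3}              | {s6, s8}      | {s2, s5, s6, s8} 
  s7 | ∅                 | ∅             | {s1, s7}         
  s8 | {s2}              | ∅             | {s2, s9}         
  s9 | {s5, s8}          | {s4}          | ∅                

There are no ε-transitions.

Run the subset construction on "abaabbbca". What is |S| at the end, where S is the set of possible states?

Start in {s1}.
Read 'a': s1→∅; now ∅.
The set is empty and remains empty for the remaining 8 symbols.
That set has 0 states.

0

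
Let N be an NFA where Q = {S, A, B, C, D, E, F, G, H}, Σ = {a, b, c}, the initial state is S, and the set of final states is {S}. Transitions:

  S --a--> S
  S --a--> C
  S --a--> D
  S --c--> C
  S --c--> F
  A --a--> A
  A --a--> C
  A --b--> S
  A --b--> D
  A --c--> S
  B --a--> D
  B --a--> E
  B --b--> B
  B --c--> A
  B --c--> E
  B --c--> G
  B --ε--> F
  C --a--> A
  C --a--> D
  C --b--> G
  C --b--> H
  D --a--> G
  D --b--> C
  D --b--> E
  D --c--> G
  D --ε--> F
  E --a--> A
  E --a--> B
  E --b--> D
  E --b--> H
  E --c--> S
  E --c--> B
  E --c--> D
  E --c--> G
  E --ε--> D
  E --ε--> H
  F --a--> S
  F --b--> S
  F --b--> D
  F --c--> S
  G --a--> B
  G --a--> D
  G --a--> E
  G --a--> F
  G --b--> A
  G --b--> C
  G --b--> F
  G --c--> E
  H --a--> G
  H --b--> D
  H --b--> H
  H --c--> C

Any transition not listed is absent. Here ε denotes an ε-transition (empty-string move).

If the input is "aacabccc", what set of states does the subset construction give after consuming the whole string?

{S, A, B, C, D, E, F, G, H}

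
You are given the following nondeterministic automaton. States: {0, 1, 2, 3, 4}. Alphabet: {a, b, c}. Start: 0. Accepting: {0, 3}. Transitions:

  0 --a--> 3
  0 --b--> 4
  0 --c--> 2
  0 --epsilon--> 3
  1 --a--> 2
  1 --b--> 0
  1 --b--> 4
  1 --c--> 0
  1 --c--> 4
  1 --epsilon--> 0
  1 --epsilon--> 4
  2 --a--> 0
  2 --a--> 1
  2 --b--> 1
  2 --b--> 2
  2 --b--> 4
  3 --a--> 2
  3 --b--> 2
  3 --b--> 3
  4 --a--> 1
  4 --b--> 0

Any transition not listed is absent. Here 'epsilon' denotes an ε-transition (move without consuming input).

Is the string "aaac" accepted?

Yes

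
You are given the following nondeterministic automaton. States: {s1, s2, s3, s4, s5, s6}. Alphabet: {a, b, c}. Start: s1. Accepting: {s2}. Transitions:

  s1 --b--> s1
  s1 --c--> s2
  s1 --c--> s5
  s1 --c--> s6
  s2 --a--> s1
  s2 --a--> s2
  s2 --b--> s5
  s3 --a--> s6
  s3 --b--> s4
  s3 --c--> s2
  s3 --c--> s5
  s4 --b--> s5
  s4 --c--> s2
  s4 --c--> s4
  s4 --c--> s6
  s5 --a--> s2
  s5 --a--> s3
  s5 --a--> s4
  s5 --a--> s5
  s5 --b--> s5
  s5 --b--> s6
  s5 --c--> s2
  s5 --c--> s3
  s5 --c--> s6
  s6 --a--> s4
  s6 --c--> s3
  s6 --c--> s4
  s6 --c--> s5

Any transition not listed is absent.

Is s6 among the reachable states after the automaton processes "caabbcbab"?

Start in {s1}.
Read 'c': s1→{s2, s5, s6}; now {s2, s5, s6}.
Read 'a': s2→{s1, s2}, s5→{s2, s3, s4, s5}, s6→{s4}; now {s1, s2, s3, s4, s5}.
Read 'a': s1→∅, s2→{s1, s2}, s3→{s6}, s4→∅, s5→{s2, s3, s4, s5}; now {s1, s2, s3, s4, s5, s6}.
Read 'b': s1→{s1}, s2→{s5}, s3→{s4}, s4→{s5}, s5→{s5, s6}, s6→∅; now {s1, s4, s5, s6}.
Read 'b': s1→{s1}, s4→{s5}, s5→{s5, s6}, s6→∅; now {s1, s5, s6}.
Read 'c': s1→{s2, s5, s6}, s5→{s2, s3, s6}, s6→{s3, s4, s5}; now {s2, s3, s4, s5, s6}.
Read 'b': s2→{s5}, s3→{s4}, s4→{s5}, s5→{s5, s6}, s6→∅; now {s4, s5, s6}.
Read 'a': s4→∅, s5→{s2, s3, s4, s5}, s6→{s4}; now {s2, s3, s4, s5}.
Read 'b': s2→{s5}, s3→{s4}, s4→{s5}, s5→{s5, s6}; now {s4, s5, s6}.
State s6 is in {s4, s5, s6}.

Yes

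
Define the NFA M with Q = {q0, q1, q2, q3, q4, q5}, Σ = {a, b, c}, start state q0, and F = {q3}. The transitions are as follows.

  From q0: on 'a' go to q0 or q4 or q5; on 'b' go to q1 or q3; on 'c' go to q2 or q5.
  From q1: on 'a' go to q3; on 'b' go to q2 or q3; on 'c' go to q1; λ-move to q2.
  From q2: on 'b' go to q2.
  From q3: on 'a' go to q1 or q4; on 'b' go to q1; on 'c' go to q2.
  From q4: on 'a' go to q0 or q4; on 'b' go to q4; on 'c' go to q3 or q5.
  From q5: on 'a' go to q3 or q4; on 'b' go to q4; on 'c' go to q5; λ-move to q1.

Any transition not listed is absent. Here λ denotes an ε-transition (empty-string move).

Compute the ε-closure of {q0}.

{q0}

Begin with {q0}.
No ε-moves leave this set, so the closure equals the set itself.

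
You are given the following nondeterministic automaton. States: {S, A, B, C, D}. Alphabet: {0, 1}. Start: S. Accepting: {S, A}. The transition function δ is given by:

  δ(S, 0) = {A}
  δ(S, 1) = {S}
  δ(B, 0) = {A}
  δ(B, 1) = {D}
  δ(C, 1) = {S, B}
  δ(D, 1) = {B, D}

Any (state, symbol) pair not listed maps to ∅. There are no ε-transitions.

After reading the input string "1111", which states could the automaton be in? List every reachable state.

{S}

Start in {S}.
Read '1': {S} → {S}.
Read '1': {S} → {S}.
Read '1': {S} → {S}.
Read '1': {S} → {S}.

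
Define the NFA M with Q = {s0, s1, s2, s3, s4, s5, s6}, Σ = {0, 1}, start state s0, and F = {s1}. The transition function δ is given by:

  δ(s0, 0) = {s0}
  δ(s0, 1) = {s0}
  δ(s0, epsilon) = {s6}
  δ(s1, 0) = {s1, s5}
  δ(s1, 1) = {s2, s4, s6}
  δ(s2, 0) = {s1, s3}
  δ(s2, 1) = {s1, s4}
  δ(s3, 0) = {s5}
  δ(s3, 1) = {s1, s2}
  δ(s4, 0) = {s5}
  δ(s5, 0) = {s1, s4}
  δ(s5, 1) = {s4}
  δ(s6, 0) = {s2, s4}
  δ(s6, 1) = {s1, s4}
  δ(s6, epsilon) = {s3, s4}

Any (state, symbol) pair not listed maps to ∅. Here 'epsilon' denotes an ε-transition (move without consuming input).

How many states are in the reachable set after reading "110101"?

Start: ε-closure({s0}) = {s0, s3, s4, s6}.
Read '1': s0→{s0}, s3→{s1, s2}, s4→∅, s6→{s1, s4}; union {s0, s1, s2, s4}; ε-closure = {s0, s1, s2, s3, s4, s6}.
Read '1': s0→{s0}, s1→{s2, s4, s6}, s2→{s1, s4}, s3→{s1, s2}, s4→∅, s6→{s1, s4}; union {s0, s1, s2, s4, s6}; ε-closure = {s0, s1, s2, s3, s4, s6}.
Read '0': s0→{s0}, s1→{s1, s5}, s2→{s1, s3}, s3→{s5}, s4→{s5}, s6→{s2, s4}; union {s0, s1, s2, s3, s4, s5}; ε-closure = {s0, s1, s2, s3, s4, s5, s6}.
Read '1': s0→{s0}, s1→{s2, s4, s6}, s2→{s1, s4}, s3→{s1, s2}, s4→∅, s5→{s4}, s6→{s1, s4}; union {s0, s1, s2, s4, s6}; ε-closure = {s0, s1, s2, s3, s4, s6}.
Read '0': s0→{s0}, s1→{s1, s5}, s2→{s1, s3}, s3→{s5}, s4→{s5}, s6→{s2, s4}; union {s0, s1, s2, s3, s4, s5}; ε-closure = {s0, s1, s2, s3, s4, s5, s6}.
Read '1': s0→{s0}, s1→{s2, s4, s6}, s2→{s1, s4}, s3→{s1, s2}, s4→∅, s5→{s4}, s6→{s1, s4}; union {s0, s1, s2, s4, s6}; ε-closure = {s0, s1, s2, s3, s4, s6}.
That set has 6 states.

6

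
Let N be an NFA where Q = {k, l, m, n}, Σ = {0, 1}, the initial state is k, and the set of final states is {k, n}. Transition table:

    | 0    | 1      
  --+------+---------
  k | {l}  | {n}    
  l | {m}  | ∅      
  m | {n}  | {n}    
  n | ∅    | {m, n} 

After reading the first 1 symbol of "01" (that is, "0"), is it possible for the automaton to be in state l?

Yes

Start in {k}.
Read '0': k→{l}; now {l}.
State l is in {l}.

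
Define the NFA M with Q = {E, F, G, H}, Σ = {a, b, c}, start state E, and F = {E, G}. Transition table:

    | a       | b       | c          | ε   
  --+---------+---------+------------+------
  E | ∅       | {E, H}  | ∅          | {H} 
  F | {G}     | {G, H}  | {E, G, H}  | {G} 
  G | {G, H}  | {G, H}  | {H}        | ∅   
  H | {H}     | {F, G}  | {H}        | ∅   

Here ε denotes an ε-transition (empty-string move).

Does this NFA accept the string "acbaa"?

Start: ε-closure({E}) = {E, H}.
Read 'a': E→∅, H→{H}; now {H}.
Read 'c': H→{H}; now {H}.
Read 'b': H→{F, G}; now {F, G}.
Read 'a': F→{G}, G→{G, H}; now {G, H}.
Read 'a': G→{G, H}, H→{H}; now {G, H}.
The final set {G, H} contains the accepting state G.

Yes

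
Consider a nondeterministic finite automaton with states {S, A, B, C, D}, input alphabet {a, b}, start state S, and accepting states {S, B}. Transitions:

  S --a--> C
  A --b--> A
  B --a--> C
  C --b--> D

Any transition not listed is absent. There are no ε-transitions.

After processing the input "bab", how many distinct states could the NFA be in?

Start in {S}.
Read 'b': {S} → ∅.
The set is empty and remains empty for the remaining 2 symbols.
That set has 0 states.

0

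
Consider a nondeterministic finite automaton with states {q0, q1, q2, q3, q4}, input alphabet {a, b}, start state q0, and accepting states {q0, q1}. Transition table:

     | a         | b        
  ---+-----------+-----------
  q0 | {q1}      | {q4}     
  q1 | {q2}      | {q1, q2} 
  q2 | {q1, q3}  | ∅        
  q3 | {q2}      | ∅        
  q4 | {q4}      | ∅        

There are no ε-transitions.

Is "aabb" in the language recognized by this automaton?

Start in {q0}.
Read 'a': {q0} → {q1}.
Read 'a': {q1} → {q2}.
Read 'b': {q2} → ∅.
The set is empty and remains empty for the remaining 1 symbol.
The final set ∅ contains no accepting state.

No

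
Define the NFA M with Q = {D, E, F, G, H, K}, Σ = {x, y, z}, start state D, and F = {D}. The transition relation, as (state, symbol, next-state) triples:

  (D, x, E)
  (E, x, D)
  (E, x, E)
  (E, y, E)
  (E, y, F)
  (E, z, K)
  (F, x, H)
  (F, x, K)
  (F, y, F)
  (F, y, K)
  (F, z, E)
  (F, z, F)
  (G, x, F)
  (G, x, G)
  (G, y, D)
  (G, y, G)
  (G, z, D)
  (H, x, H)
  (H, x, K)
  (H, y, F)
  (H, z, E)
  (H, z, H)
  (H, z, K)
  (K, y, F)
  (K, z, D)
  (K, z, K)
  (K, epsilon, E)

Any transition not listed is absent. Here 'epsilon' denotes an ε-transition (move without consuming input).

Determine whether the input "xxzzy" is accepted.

Start in {D}.
Read 'x': {D} → {E}.
Read 'x': {E} → {D, E}.
Read 'z': {D, E} → {E, K}.
Read 'z': {E, K} → {D, E, K}.
Read 'y': {D, E, K} → {E, F}.
The final set {E, F} contains no accepting state.

No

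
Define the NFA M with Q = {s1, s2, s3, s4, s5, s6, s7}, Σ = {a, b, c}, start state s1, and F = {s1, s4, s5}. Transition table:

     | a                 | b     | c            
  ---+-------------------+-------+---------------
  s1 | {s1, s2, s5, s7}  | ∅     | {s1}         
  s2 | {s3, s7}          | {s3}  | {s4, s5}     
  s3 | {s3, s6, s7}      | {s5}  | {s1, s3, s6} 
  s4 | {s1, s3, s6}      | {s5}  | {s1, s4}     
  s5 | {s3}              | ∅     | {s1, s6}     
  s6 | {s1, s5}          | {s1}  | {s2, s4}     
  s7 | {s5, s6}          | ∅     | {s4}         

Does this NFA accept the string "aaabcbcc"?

Start in {s1}.
Read 'a': s1→{s1, s2, s5, s7}; now {s1, s2, s5, s7}.
Read 'a': s1→{s1, s2, s5, s7}, s2→{s3, s7}, s5→{s3}, s7→{s5, s6}; now {s1, s2, s3, s5, s6, s7}.
Read 'a': s1→{s1, s2, s5, s7}, s2→{s3, s7}, s3→{s3, s6, s7}, s5→{s3}, s6→{s1, s5}, s7→{s5, s6}; now {s1, s2, s3, s5, s6, s7}.
Read 'b': s1→∅, s2→{s3}, s3→{s5}, s5→∅, s6→{s1}, s7→∅; now {s1, s3, s5}.
Read 'c': s1→{s1}, s3→{s1, s3, s6}, s5→{s1, s6}; now {s1, s3, s6}.
Read 'b': s1→∅, s3→{s5}, s6→{s1}; now {s1, s5}.
Read 'c': s1→{s1}, s5→{s1, s6}; now {s1, s6}.
Read 'c': s1→{s1}, s6→{s2, s4}; now {s1, s2, s4}.
The final set {s1, s2, s4} contains the accepting states s1, s4.

Yes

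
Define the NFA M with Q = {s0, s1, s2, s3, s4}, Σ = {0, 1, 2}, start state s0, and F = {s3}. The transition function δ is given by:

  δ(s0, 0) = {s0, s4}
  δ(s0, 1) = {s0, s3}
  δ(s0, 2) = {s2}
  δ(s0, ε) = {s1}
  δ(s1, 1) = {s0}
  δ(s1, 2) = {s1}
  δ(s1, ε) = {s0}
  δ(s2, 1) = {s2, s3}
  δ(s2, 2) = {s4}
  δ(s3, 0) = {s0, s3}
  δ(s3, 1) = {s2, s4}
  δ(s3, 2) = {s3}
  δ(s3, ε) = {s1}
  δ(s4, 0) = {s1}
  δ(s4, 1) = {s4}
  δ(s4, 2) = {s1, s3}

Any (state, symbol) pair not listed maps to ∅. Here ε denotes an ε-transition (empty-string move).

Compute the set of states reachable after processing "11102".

Start: ε-closure({s0}) = {s0, s1}.
Read '1': s0→{s0, s3}, s1→{s0}; union {s0, s3}; ε-closure = {s0, s1, s3}.
Read '1': s0→{s0, s3}, s1→{s0}, s3→{s2, s4}; union {s0, s2, s3, s4}; ε-closure = {s0, s1, s2, s3, s4}.
Read '1': s0→{s0, s3}, s1→{s0}, s2→{s2, s3}, s3→{s2, s4}, s4→{s4}; union {s0, s2, s3, s4}; ε-closure = {s0, s1, s2, s3, s4}.
Read '0': s0→{s0, s4}, s1→∅, s2→∅, s3→{s0, s3}, s4→{s1}; now {s0, s1, s3, s4}.
Read '2': s0→{s2}, s1→{s1}, s3→{s3}, s4→{s1, s3}; union {s1, s2, s3}; ε-closure = {s0, s1, s2, s3}.

{s0, s1, s2, s3}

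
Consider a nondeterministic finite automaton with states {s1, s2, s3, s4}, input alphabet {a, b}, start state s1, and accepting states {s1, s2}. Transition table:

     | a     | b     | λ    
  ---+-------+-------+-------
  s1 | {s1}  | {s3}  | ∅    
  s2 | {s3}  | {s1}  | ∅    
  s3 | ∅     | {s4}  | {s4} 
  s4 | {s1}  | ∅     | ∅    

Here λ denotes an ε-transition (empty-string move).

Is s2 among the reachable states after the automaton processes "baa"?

Start in {s1}.
Read 'b': {s1} → {s3, s4}.
Read 'a': {s3, s4} → {s1}.
Read 'a': {s1} → {s1}.
State s2 is not in {s1}.

No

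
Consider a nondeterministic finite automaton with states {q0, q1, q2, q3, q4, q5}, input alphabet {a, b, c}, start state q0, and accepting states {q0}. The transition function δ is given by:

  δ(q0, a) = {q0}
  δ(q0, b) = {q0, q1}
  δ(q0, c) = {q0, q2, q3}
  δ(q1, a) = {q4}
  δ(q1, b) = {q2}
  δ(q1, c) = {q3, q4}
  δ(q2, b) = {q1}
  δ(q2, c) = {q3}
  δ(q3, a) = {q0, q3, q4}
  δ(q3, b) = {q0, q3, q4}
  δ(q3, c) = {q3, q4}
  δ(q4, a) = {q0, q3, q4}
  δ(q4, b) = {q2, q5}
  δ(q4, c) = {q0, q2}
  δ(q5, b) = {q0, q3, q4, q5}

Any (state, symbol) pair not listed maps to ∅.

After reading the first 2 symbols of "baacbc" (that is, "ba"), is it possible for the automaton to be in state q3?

No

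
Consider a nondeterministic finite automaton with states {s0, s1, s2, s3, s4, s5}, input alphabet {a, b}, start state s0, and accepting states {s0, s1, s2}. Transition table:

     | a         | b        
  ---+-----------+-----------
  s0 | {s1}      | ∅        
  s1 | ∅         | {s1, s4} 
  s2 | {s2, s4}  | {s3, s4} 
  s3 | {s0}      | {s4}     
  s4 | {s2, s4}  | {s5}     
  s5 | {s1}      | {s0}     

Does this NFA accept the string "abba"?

Yes

Start in {s0}.
Read 'a': {s0} → {s1}.
Read 'b': {s1} → {s1, s4}.
Read 'b': {s1, s4} → {s1, s4, s5}.
Read 'a': {s1, s4, s5} → {s1, s2, s4}.
The final set {s1, s2, s4} contains the accepting states s1, s2.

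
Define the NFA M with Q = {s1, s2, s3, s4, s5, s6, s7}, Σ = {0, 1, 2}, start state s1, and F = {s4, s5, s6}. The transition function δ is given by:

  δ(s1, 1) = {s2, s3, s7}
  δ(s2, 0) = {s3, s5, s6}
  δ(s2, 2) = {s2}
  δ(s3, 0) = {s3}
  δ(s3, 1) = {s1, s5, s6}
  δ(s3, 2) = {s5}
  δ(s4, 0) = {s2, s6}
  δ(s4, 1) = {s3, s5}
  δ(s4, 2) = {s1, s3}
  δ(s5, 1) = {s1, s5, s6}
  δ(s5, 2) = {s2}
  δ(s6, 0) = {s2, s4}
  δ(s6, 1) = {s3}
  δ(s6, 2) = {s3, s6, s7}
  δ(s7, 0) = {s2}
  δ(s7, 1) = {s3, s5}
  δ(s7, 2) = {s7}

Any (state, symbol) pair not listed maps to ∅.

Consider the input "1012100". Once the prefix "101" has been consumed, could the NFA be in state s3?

Yes

Start in {s1}.
Read '1': s1→{s2, s3, s7}; now {s2, s3, s7}.
Read '0': s2→{s3, s5, s6}, s3→{s3}, s7→{s2}; now {s2, s3, s5, s6}.
Read '1': s2→∅, s3→{s1, s5, s6}, s5→{s1, s5, s6}, s6→{s3}; now {s1, s3, s5, s6}.
State s3 is in {s1, s3, s5, s6}.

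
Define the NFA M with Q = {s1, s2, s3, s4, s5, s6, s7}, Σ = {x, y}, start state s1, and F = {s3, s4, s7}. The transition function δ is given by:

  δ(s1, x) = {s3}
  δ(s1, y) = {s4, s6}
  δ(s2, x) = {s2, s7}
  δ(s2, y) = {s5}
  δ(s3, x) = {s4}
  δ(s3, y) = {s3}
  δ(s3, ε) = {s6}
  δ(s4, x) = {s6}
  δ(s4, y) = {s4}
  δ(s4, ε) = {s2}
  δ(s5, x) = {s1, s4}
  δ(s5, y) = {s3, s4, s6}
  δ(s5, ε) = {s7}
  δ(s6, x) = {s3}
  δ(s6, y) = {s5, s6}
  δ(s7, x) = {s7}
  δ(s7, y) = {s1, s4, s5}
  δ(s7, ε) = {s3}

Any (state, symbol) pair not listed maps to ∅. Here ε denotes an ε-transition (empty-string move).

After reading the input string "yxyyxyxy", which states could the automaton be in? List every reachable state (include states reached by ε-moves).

{s1, s2, s3, s4, s5, s6, s7}

Start in {s1}.
Read 'y': s1→{s4, s6}; union {s4, s6}; ε-closure = {s2, s4, s6}.
Read 'x': s2→{s2, s7}, s4→{s6}, s6→{s3}; now {s2, s3, s6, s7}.
Read 'y': s2→{s5}, s3→{s3}, s6→{s5, s6}, s7→{s1, s4, s5}; union {s1, s3, s4, s5, s6}; ε-closure = {s1, s2, s3, s4, s5, s6, s7}.
Read 'y': s1→{s4, s6}, s2→{s5}, s3→{s3}, s4→{s4}, s5→{s3, s4, s6}, s6→{s5, s6}, s7→{s1, s4, s5}; union {s1, s3, s4, s5, s6}; ε-closure = {s1, s2, s3, s4, s5, s6, s7}.
Read 'x': s1→{s3}, s2→{s2, s7}, s3→{s4}, s4→{s6}, s5→{s1, s4}, s6→{s3}, s7→{s7}; now {s1, s2, s3, s4, s6, s7}.
Read 'y': s1→{s4, s6}, s2→{s5}, s3→{s3}, s4→{s4}, s6→{s5, s6}, s7→{s1, s4, s5}; union {s1, s3, s4, s5, s6}; ε-closure = {s1, s2, s3, s4, s5, s6, s7}.
Read 'x': s1→{s3}, s2→{s2, s7}, s3→{s4}, s4→{s6}, s5→{s1, s4}, s6→{s3}, s7→{s7}; now {s1, s2, s3, s4, s6, s7}.
Read 'y': s1→{s4, s6}, s2→{s5}, s3→{s3}, s4→{s4}, s6→{s5, s6}, s7→{s1, s4, s5}; union {s1, s3, s4, s5, s6}; ε-closure = {s1, s2, s3, s4, s5, s6, s7}.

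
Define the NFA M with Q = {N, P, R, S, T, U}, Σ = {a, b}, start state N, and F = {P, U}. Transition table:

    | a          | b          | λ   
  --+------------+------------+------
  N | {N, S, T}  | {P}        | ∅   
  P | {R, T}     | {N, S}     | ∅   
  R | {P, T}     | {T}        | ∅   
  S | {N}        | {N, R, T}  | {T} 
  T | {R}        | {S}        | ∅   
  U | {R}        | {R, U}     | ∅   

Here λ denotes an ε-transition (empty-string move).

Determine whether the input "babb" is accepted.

Start in {N}.
Read 'b': {N} → {P}.
Read 'a': {P} → {R, T}.
Read 'b': {R, T} → {S, T}.
Read 'b': {S, T} → {N, R, S, T}.
The final set {N, R, S, T} contains no accepting state.

No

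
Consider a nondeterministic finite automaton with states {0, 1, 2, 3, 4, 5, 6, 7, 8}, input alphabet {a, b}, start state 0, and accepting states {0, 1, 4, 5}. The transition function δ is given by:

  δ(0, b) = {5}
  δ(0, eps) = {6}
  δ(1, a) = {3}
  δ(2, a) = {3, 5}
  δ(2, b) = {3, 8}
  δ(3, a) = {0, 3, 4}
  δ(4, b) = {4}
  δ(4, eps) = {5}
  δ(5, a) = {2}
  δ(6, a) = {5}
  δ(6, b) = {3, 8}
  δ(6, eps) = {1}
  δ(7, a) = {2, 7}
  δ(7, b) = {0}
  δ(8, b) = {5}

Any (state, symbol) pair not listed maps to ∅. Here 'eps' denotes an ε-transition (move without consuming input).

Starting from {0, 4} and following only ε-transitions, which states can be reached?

{0, 1, 4, 5, 6}

Begin with {0, 4}.
ε-move 0 → 6; add 6.
ε-move 6 → 1; add 1.
ε-move 4 → 5; add 5.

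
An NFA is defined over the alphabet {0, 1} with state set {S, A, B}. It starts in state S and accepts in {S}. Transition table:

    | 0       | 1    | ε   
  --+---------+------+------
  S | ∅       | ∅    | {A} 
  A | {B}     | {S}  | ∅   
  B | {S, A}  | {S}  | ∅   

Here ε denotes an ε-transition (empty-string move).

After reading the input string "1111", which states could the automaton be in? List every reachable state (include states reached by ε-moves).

Start: ε-closure({S}) = {S, A}.
Read '1': S→∅, A→{S}; union {S}; ε-closure = {S, A}.
Read '1': S→∅, A→{S}; union {S}; ε-closure = {S, A}.
Read '1': S→∅, A→{S}; union {S}; ε-closure = {S, A}.
Read '1': S→∅, A→{S}; union {S}; ε-closure = {S, A}.

{S, A}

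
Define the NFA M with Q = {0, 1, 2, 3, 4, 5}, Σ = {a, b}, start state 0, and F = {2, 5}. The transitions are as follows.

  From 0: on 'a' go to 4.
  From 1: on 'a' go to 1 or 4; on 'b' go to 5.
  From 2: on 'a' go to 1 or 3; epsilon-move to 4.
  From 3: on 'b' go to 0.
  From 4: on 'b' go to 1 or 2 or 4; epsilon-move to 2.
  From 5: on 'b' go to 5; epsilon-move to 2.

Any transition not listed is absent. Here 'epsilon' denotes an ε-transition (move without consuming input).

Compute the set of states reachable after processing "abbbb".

{1, 2, 4, 5}

Start in {0}.
Read 'a': {0} → {2, 4}.
Read 'b': {2, 4} → {1, 2, 4}.
Read 'b': {1, 2, 4} → {1, 2, 4, 5}.
Read 'b': {1, 2, 4, 5} → {1, 2, 4, 5}.
Read 'b': {1, 2, 4, 5} → {1, 2, 4, 5}.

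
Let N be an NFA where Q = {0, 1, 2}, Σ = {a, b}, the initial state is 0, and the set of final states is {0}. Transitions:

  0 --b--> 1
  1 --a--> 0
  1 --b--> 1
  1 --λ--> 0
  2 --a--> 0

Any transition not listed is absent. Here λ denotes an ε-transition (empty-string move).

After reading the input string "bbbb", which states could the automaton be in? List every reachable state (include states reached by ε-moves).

{0, 1}

Start in {0}.
Read 'b': {0} → {0, 1}.
Read 'b': {0, 1} → {0, 1}.
Read 'b': {0, 1} → {0, 1}.
Read 'b': {0, 1} → {0, 1}.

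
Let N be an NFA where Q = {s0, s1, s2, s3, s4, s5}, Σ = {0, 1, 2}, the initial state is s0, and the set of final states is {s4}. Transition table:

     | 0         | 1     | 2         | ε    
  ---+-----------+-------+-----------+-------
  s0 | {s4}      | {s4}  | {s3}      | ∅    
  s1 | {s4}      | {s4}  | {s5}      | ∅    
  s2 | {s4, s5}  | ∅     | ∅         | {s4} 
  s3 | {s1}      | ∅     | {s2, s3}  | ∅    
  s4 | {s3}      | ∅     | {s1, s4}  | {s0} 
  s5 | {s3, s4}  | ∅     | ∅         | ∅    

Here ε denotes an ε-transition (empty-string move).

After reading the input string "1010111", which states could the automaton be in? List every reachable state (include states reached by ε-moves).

Start in {s0}.
Read '1': {s0} → {s0, s4}.
Read '0': {s0, s4} → {s0, s3, s4}.
Read '1': {s0, s3, s4} → {s0, s4}.
Read '0': {s0, s4} → {s0, s3, s4}.
Read '1': {s0, s3, s4} → {s0, s4}.
Read '1': {s0, s4} → {s0, s4}.
Read '1': {s0, s4} → {s0, s4}.

{s0, s4}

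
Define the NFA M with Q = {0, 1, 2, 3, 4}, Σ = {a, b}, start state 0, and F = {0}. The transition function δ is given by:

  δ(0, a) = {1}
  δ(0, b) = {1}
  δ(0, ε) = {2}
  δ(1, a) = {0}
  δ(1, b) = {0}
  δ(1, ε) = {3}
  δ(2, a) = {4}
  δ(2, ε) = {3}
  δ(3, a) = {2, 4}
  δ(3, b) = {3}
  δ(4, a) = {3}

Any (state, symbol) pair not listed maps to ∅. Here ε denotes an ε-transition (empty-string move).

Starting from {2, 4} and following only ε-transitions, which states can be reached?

Begin with {2, 4}.
ε-move 2 → 3; add 3.

{2, 3, 4}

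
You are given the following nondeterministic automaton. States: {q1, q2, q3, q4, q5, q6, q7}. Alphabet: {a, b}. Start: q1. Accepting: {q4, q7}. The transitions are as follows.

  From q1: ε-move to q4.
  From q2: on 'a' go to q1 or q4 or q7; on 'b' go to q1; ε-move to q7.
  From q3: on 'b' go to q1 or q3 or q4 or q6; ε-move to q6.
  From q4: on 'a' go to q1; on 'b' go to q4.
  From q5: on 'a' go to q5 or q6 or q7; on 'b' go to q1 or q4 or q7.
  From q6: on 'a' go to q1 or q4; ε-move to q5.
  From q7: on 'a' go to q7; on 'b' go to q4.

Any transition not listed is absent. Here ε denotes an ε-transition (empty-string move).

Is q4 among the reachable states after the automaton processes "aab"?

Yes

Start: ε-closure({q1}) = {q1, q4}.
Read 'a': q1→∅, q4→{q1}; union {q1}; ε-closure = {q1, q4}.
Read 'a': q1→∅, q4→{q1}; union {q1}; ε-closure = {q1, q4}.
Read 'b': q1→∅, q4→{q4}; now {q4}.
State q4 is in {q4}.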